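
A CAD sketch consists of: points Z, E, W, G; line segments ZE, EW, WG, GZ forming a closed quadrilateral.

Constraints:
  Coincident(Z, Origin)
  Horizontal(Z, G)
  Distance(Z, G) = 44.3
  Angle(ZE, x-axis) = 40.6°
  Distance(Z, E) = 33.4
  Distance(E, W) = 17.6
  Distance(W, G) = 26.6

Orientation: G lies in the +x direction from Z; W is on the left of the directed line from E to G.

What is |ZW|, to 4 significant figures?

49.92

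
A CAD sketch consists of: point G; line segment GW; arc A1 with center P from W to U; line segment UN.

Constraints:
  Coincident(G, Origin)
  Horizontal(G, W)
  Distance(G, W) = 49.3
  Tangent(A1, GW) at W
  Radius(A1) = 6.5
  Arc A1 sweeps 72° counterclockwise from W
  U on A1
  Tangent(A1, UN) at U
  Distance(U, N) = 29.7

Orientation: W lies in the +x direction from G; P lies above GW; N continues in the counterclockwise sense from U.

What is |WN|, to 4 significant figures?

36.16

On A1, W sits at bearing -90° from P; a 72° counterclockwise sweep puts U at bearing -18°, so U = P + 6.5·(cos -18°, sin -18°) = (55.48, 4.491). Since A1 is tangent to UN there, PU ⟂ UN, so UN runs along (−sin -18°, cos -18°); with |UN| = 29.7, N = (64.66, 32.74). Then |WN| = |N − W| = 36.16.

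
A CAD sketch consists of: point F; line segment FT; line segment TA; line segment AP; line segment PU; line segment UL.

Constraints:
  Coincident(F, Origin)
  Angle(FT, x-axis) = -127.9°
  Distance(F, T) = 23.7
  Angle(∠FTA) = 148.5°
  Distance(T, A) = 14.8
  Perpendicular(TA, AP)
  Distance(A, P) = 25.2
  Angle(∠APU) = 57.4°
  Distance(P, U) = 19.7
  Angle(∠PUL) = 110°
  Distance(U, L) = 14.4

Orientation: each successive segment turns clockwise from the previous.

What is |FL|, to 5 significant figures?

24.595

F is at the origin; FT runs at -127.9° with length 23.7, so T = (-14.559, -18.701). ∠FTA = 148.5° gives TA at -159.40° from the x-axis; with |TA| = 14.8, A = (-28.412, -23.909). TA ⟂ AP, so AP runs at 110.60°; with |AP| = 25.2, P = (-37.279, -0.31985). ∠APU = 57.4° gives PU at -12.000° from the x-axis; with |PU| = 19.7, U = (-18.009, -4.4157). ∠PUL = 110.0° gives UL at -82.000° from the x-axis; with |UL| = 14.4, L = (-16.005, -18.676). Then |FL| = |L − F| = 24.595.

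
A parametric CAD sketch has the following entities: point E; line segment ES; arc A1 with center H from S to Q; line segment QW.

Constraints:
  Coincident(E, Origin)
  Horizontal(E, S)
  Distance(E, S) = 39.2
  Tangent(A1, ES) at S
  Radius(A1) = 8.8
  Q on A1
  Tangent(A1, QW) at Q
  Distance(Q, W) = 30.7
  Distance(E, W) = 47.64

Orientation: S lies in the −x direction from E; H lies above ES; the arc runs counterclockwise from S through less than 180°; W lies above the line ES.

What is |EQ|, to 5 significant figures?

31.480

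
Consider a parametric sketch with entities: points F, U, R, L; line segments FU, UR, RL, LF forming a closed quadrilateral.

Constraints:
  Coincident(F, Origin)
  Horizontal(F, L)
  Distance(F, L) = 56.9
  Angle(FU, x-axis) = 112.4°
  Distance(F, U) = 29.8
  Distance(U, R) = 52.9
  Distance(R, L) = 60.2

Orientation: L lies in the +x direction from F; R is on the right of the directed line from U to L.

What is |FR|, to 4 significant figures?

23.80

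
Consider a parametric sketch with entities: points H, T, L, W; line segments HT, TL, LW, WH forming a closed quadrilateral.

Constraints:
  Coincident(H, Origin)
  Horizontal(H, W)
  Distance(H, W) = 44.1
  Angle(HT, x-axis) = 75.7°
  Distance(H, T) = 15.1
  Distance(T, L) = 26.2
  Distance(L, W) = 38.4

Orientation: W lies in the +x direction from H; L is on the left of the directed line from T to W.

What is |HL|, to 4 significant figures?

39.67

Checks: |TL| = 26.20 ✓; |LW| = 38.40 ✓.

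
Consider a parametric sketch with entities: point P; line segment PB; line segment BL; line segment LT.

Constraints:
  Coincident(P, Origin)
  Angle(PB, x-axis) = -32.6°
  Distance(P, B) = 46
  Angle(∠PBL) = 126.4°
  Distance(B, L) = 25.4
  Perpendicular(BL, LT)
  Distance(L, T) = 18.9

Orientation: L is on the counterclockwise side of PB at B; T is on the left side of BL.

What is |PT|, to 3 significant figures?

55.7

P is at the origin; PB runs at -32.6° with length 46.0, so B = 46.0·(cos -32.6°, sin -32.6°) = (38.8, -24.8). ∠PBL = 126.4°, so BL runs at -32.6° + (180° − 126.4°) = 21.0° from the x-axis; with |BL| = 25.4, L = B + 25.4·(cos 21.0°, sin 21.0°) = (62.5, -15.7). BL is perpendicular to LT; with |LT| = 18.9 on the left of BL, T = L + 18.9·(-0.358, 0.934) = (55.7, 1.96). Then |PT| = |T − P| = 55.7.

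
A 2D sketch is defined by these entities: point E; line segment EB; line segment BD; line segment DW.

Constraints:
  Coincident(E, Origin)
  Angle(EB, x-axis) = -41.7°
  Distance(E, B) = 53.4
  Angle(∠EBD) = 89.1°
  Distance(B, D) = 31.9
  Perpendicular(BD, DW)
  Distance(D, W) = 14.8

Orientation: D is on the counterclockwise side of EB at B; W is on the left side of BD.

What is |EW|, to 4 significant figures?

49.54

∠EBD = 89.1°, so BD runs at -41.7° + (180° − 89.1°) = 49.20° from the x-axis; with |BD| = 31.9, D = B + 31.9·(cos 49.20°, sin 49.20°) = (60.71, -11.38). BD is perpendicular to DW; with |DW| = 14.8 on the left of BD, W = D + 14.8·(-0.7570, 0.6534) = (49.51, -1.705). Then |EW| = |W − E| = 49.54.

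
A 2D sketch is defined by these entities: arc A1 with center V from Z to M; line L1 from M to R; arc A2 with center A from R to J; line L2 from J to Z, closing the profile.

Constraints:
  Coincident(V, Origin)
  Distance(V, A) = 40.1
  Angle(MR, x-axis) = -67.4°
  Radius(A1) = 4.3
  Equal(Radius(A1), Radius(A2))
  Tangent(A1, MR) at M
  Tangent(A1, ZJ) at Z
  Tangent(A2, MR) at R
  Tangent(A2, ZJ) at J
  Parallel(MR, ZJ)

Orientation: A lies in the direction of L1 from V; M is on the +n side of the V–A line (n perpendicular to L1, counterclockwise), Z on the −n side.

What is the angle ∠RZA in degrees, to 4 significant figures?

5.984°

The slot axis is L1's direction at -67.4°, so u = (cos -67.4°, sin -67.4°) = (0.3843, -0.9232) and n = (−sin -67.4°, cos -67.4°) = (0.9232, 0.3843). V is at the origin and A lies 40.1 along u from V, so A = 40.1·u = (15.41, -37.02). Tangency of A1 to both parallel lines with radius 4.3 puts M and Z at V ± 4.3·n: M = (3.970, 1.652), Z = (-3.970, -1.652). Equal radii place R and J the same way about A: R = A + 4.3·n = (19.38, -35.37), J = A − 4.3·n = (11.44, -38.67). Then cos ∠RZA = ZR·ZA / (|ZR||ZA|), giving 5.984°.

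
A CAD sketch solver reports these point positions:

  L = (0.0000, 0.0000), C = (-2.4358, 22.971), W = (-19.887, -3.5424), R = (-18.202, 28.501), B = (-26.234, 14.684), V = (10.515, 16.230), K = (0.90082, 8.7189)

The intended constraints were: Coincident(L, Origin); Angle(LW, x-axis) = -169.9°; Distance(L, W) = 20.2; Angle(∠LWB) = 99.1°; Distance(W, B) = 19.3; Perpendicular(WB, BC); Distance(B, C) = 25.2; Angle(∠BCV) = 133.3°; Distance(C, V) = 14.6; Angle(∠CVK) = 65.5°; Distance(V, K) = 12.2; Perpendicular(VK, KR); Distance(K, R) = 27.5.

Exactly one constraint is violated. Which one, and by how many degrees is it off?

Perpendicular(VK, KR) — off by 6.00°.

L = (0.00, 0.00) ✓; LW at -169.9° ✓; |LW| = 20.20 ✓; ∠LWB = 99.10° ✓; |WB| = 19.30 ✓; ∠(WB, BC) = 90.00° ✓; |BC| = 25.20 ✓; ∠BCV = 133.3° ✓; |CV| = 14.60 ✓; ∠CVK = 65.50° ✓; |VK| = 12.20 ✓; ∠(VK, KR) = 84.00° ✗; |KR| = 27.50 ✓.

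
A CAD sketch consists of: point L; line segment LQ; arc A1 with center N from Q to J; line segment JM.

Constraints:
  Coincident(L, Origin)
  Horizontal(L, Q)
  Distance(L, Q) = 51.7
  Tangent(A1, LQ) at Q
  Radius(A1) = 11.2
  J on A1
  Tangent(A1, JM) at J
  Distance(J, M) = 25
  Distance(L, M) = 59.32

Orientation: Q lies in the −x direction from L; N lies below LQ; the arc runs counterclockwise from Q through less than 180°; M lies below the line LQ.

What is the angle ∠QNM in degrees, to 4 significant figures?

167.2°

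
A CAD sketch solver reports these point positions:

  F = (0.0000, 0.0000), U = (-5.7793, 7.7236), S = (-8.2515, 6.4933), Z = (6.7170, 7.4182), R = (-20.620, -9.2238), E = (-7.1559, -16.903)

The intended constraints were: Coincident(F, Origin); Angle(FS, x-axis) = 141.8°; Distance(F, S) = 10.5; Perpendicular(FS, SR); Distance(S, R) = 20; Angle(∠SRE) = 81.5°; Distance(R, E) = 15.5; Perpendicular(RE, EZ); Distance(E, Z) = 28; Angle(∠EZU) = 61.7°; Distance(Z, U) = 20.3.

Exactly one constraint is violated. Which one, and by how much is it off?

Distance(Z, U) = 20.3 — off by 7.80.

F = (0.00, 0.00) ✓; FS at 141.8° ✓; |FS| = 10.50 ✓; ∠(FS, SR) = 90.00° ✓; |SR| = 20.00 ✓; ∠SRE = 81.50° ✓; |RE| = 15.50 ✓; ∠(RE, EZ) = 90.00° ✓; |EZ| = 28.00 ✓; ∠EZU = 61.70° ✓; |ZU| = 12.50 ✗.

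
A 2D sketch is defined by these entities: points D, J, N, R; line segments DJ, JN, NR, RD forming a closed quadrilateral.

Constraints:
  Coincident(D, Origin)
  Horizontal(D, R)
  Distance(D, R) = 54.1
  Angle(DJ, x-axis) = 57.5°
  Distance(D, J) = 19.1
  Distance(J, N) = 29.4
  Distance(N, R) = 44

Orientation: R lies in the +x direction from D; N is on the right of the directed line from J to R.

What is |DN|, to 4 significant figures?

17.95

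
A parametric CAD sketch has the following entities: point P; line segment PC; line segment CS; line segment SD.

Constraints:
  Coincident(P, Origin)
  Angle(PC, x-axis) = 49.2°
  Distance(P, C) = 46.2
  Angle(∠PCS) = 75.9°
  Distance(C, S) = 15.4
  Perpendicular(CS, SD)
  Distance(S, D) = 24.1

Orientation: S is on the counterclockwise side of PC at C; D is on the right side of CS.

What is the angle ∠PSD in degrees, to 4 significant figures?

174.7°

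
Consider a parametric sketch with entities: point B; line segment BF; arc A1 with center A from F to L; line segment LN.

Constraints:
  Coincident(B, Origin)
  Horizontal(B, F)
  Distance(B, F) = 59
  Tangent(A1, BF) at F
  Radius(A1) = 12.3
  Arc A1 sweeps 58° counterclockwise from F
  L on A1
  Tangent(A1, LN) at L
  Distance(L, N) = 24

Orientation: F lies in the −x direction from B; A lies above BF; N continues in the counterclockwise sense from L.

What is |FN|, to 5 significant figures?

34.913

B is at the origin; B and F share the same y with |BF| = 59.0 and F on the −x side, so F = (-59.000, 0.0000). The tangent condition forces AF to be normal to BF, so A = F + (0, 12.3) = (-59.000, 12.300). On A1, F sits at bearing -90° from A; a 58° counterclockwise sweep puts L at bearing -32°, so L = A + 12.3·(cos -32°, sin -32°) = (-48.569, 5.7820). Tangency of A1 to LN means the radius AL is perpendicular to LN, so LN runs along (−sin -32°, cos -32°); with |LN| = 24.0, N = (-35.851, 26.135). Then |FN| = |N − F| = 34.913.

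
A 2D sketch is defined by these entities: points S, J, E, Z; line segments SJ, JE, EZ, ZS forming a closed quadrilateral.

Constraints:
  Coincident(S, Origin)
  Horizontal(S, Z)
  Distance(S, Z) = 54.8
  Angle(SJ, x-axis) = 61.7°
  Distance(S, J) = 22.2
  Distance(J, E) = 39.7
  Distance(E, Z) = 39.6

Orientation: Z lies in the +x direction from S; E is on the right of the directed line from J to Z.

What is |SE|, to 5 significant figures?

27.619

S is at the origin; S and Z share the same y with |SZ| = 54.8 and Z in +x, so Z = (54.8, 0). SJ runs at 61.7° with |SJ| = 22.2, so J = (10.525, 19.547). E is determined by |JE| = 39.7 and |EZ| = 39.6 together: it lies at the intersection of circle(J, 39.7) and circle(Z, 39.6). With |JZ| = 48.398, the foot of the radical line on JZ is 24.281 from J and the perpendicular offset is √(39.7² − 24.281²) = 31.409. Taking the right-of-JZ solution: E = (20.052, -18.993).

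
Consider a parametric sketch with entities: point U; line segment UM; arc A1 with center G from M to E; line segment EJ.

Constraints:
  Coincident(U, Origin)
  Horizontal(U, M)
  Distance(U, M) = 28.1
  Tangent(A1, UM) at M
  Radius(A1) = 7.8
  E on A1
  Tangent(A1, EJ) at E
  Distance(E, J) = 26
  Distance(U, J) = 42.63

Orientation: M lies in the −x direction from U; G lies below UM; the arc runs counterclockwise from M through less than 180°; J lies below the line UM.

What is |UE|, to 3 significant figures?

36.9

U is at the origin; UM is horizontal with |UM| = 28.1 and M on the −x side, so M = (-28.1, 0.00). The tangent condition forces GM to be normal to UM, so G = M + (0, -7.8) = (-28.1, -7.80). Since GE ⟂ EJ (tangency), |GJ| = √(7.8² + 26.0²) = 27.1 regardless of where E sits on A1. So J lies on both circle(U, 42.63) and circle(G, 27.1); the below-UM intersection is J = (-24.7, -34.7). E is the foot of the tangent from J: E = (-35.2, -11.0).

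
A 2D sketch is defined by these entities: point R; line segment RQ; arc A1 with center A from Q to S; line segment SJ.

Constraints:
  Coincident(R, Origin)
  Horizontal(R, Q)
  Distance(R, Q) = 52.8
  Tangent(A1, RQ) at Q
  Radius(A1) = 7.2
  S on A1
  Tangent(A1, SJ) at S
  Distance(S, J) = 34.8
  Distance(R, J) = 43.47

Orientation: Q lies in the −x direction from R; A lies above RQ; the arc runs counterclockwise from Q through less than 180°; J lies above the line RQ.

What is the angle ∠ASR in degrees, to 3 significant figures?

152°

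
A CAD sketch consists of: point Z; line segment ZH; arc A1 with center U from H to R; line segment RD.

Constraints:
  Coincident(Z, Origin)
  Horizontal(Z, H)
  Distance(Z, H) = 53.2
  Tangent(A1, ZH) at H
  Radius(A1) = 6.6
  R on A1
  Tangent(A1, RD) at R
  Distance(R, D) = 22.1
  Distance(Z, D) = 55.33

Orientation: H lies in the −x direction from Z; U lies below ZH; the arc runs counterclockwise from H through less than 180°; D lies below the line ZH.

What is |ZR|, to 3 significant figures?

59.7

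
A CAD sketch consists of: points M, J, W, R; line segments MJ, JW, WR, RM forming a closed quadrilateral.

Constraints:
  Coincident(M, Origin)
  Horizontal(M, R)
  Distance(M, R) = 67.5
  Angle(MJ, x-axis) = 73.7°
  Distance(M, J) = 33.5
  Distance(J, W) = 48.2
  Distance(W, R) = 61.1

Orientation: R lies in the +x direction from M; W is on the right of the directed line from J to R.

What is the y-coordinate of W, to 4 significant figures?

-16.04

M is at the origin; MR is horizontal with |MR| = 67.5 and R in +x, so R = (67.5, 0). MJ runs at 73.7° with |MJ| = 33.5, so J = (9.402, 32.15). W is determined by |JW| = 48.2 and |WR| = 61.1 together: it lies at the intersection of circle(J, 48.2) and circle(R, 61.1). With |JR| = 66.40, the foot of the radical line on JR is 22.58 from J and the perpendicular offset is √(48.2² − 22.58²) = 42.58. Taking the right-of-JR solution: W = (8.543, -16.04).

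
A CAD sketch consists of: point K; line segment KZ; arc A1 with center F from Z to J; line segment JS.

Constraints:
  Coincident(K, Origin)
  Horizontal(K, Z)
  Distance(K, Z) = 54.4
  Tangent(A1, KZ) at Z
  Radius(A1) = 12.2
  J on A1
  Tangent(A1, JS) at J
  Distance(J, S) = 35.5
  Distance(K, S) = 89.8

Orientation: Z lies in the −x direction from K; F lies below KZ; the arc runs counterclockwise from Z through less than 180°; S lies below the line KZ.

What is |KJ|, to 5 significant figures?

65.687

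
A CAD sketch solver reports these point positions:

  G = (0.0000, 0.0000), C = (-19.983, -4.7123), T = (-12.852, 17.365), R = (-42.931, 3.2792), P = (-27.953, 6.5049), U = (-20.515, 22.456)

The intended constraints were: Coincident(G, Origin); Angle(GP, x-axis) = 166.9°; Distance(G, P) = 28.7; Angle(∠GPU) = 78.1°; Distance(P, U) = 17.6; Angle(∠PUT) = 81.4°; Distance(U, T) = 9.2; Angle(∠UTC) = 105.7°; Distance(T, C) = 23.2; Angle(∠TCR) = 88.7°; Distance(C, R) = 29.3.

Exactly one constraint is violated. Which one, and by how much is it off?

Distance(C, R) = 29.3 — off by 5.00.

G = (0.00, 0.00) ✓; GP at 166.9° ✓; |GP| = 28.70 ✓; ∠GPU = 78.10° ✓; |PU| = 17.60 ✓; ∠PUT = 81.40° ✓; |UT| = 9.200 ✓; ∠UTC = 105.7° ✓; |TC| = 23.20 ✓; ∠TCR = 88.70° ✓; |CR| = 24.30 ✗.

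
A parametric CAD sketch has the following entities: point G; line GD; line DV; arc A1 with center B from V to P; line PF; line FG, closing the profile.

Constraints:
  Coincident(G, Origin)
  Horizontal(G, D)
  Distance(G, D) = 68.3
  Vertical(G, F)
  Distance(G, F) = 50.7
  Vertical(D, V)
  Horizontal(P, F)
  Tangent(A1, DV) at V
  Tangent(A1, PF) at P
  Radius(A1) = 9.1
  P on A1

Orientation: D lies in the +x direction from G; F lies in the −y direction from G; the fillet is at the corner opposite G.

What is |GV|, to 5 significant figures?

79.972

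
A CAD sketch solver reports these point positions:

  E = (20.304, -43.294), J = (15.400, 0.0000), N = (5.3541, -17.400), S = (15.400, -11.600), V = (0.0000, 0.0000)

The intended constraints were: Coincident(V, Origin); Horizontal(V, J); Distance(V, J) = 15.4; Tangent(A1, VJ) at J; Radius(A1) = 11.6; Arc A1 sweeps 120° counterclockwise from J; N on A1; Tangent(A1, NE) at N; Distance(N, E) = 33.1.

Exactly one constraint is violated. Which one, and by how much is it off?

Distance(N, E) = 33.1 — off by 3.20.

V = (0.00, 0.00) ✓; V.y = 0.00, J.y = 0.00 ✓; |VJ| = 15.40 ✓; ∠(SJ, JV) = 90.00° ✓; |SJ| = 11.60 ✓; bearing(S→N) − bearing(S→J) = 120.0° ✓; |SN| = 11.60 ✓; ∠(SN, NE) = 90.00° ✓; |NE| = 29.90 ✗.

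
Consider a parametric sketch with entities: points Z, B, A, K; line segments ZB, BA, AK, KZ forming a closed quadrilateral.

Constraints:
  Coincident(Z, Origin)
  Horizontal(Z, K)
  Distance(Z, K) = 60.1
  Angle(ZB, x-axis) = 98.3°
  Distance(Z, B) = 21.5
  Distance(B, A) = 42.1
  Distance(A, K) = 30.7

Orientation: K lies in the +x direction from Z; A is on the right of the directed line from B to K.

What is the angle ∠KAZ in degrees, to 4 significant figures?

161.2°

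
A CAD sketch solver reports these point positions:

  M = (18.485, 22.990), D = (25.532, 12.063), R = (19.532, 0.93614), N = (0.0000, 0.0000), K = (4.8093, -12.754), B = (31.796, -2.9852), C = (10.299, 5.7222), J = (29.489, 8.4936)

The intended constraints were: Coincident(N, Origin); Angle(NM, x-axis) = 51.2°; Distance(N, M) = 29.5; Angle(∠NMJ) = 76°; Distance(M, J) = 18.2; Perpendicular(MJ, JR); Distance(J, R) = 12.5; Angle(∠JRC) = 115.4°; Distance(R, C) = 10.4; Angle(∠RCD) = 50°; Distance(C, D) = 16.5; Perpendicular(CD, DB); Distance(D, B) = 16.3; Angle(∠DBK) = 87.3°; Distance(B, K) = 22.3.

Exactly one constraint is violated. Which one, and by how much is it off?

Distance(B, K) = 22.3 — off by 6.40.

N = (0.00, 0.00) ✓; NM at 51.20° ✓; |NM| = 29.50 ✓; ∠NMJ = 76.00° ✓; |MJ| = 18.20 ✓; ∠(MJ, JR) = 90.00° ✓; |JR| = 12.50 ✓; ∠JRC = 115.4° ✓; |RC| = 10.40 ✓; ∠RCD = 50.00° ✓; |CD| = 16.50 ✓; ∠(CD, DB) = 90.00° ✓; |DB| = 16.30 ✓; ∠DBK = 87.30° ✓; |BK| = 28.70 ✗.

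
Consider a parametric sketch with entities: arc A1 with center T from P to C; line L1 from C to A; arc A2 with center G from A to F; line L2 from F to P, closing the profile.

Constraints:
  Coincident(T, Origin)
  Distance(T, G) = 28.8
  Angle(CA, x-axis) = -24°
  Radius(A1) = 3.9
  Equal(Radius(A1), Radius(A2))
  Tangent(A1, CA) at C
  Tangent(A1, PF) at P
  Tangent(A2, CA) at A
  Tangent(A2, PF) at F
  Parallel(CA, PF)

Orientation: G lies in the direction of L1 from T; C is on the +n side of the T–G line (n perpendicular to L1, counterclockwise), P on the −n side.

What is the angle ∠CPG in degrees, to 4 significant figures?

82.29°

The slot axis is L1's direction at -24.0°, so u = (cos -24.0°, sin -24.0°) = (0.9135, -0.4067) and n = (−sin -24.0°, cos -24.0°) = (0.4067, 0.9135). T is at the origin and G lies 28.8 along u from T, so G = 28.8·u = (26.31, -11.71). Tangency of A1 to both parallel lines with radius 3.9 puts C and P at T ± 3.9·n: C = (1.586, 3.563), P = (-1.586, -3.563). Then cos ∠CPG = PC·PG / (|PC||PG|), giving 82.29°.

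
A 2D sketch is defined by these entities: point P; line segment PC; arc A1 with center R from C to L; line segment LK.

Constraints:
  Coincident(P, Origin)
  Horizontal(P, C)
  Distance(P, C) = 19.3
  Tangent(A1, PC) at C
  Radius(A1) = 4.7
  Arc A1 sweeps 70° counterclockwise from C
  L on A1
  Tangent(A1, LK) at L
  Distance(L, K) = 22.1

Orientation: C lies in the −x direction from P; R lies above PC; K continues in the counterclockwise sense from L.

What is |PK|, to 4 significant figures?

24.96

P is at the origin; P and C share the same y with |PC| = 19.3 and C on the −x side, so C = (-19.30, 0.000). The tangent condition forces RC to be normal to PC, so R = C + (0, 4.7) = (-19.30, 4.700). On A1, C sits at bearing -90° from R; a 70° counterclockwise sweep puts L at bearing -20°, so L = R + 4.7·(cos -20°, sin -20°) = (-14.88, 3.093). Since A1 is tangent to LK there, RL ⟂ LK, so LK runs along (−sin -20°, cos -20°); with |LK| = 22.1, K = (-7.325, 23.86). Then |PK| = |K − P| = 24.96.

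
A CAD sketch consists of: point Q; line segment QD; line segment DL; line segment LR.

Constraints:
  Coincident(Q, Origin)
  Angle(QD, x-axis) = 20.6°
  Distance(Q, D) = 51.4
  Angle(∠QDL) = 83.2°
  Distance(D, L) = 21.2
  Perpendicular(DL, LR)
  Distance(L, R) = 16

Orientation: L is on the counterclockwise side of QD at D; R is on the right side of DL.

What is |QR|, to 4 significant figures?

68.72

Q is at the origin; QD runs at 20.6° with length 51.4, so D = 51.4·(cos 20.6°, sin 20.6°) = (48.11, 18.08). ∠QDL = 83.2°, so DL runs at 20.6° + (180° − 83.2°) = 117.4° from the x-axis; with |DL| = 21.2, L = D + 21.2·(cos 117.4°, sin 117.4°) = (38.36, 36.91). The perpendicularity gives LR at right angles to DL; with |LR| = 16.0 on the right of DL, R = L + 16.0·(0.8878, 0.4602) = (52.56, 44.27). Then |QR| = |R − Q| = 68.72.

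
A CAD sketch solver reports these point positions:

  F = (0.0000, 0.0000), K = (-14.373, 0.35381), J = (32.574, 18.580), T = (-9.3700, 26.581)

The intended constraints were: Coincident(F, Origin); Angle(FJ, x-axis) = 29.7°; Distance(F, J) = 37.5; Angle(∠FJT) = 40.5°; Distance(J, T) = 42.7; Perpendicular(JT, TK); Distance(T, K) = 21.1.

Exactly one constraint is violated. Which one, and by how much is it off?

Distance(T, K) = 21.1 — off by 5.60.

F = (0.00, 0.00) ✓; FJ at 29.70° ✓; |FJ| = 37.50 ✓; ∠FJT = 40.50° ✓; |JT| = 42.70 ✓; ∠(JT, TK) = 90.00° ✓; |TK| = 26.70 ✗.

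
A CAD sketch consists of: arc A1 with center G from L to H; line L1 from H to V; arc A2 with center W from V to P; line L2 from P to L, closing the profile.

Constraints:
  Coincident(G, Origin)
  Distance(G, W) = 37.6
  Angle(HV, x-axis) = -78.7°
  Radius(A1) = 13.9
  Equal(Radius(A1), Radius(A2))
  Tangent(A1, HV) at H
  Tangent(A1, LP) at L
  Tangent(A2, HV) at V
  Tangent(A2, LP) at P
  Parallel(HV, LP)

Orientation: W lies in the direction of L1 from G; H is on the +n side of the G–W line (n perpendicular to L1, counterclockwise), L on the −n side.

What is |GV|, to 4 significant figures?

40.09

Tangency of A1 to both parallel lines with radius 13.9 puts H and L at G ± 13.9·n: H = (13.63, 2.724), L = (-13.63, -2.724). Equal radii place V and P the same way about W: V = W + 13.9·n = (21.00, -34.15), P = W − 13.9·n = (-6.263, -39.59). Then |GV| = |V − G| = 40.09.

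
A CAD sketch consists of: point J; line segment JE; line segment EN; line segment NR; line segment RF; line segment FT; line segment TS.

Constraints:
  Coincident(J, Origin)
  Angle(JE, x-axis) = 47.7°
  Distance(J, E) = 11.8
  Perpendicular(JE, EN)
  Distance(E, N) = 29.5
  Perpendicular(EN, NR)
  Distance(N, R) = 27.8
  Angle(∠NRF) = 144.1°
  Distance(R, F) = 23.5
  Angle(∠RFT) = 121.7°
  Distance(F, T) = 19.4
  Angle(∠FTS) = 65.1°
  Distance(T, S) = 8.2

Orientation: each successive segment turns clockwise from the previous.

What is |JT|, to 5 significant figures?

33.810

∠NRF = 144.1° gives RF at -168.20° from the x-axis; with |RF| = 23.5, F = (-11.952, -36.494). ∠RFT = 121.7° gives FT at 133.50° from the x-axis; with |FT| = 19.4, T = (-25.307, -22.421). Then |JT| = |T − J| = 33.810.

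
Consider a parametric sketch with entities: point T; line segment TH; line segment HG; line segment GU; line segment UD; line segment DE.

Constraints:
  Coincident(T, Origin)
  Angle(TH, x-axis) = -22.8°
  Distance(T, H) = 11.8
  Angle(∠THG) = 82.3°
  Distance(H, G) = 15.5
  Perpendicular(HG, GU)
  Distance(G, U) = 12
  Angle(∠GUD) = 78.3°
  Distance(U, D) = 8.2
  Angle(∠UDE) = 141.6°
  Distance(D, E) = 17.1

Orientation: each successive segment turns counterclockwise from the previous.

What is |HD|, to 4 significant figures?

12.75

T is at the origin; TH runs at -22.8° with length 11.8, so H = (10.88, -4.573). ∠THG = 82.3° gives HG at 74.90° from the x-axis; with |HG| = 15.5, G = (14.92, 10.39). The perpendicularity gives GU at right angles to HG, so GU runs at 164.9°; with |GU| = 12.0, U = (3.330, 13.52). ∠GUD = 78.3° gives UD at -93.40° from the x-axis; with |UD| = 8.2, D = (2.844, 5.333). Then |HD| = |D − H| = 12.75.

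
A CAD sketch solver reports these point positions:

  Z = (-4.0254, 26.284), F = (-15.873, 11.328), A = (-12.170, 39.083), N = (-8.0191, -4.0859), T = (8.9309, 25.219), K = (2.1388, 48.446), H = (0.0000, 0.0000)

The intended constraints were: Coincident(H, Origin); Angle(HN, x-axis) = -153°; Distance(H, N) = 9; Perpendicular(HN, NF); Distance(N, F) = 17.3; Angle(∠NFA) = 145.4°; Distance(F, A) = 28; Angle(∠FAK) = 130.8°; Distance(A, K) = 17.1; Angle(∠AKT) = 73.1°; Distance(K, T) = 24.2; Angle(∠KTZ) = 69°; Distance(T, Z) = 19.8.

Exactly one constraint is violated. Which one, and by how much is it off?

Distance(T, Z) = 19.8 — off by 6.80.

H = (0.00, 0.00) ✓; HN at -153.0° ✓; |HN| = 9.000 ✓; ∠(HN, NF) = 90.00° ✓; |NF| = 17.30 ✓; ∠NFA = 145.4° ✓; |FA| = 28.00 ✓; ∠FAK = 130.8° ✓; |AK| = 17.10 ✓; ∠AKT = 73.10° ✓; |KT| = 24.20 ✓; ∠KTZ = 69.00° ✓; |TZ| = 13.00 ✗.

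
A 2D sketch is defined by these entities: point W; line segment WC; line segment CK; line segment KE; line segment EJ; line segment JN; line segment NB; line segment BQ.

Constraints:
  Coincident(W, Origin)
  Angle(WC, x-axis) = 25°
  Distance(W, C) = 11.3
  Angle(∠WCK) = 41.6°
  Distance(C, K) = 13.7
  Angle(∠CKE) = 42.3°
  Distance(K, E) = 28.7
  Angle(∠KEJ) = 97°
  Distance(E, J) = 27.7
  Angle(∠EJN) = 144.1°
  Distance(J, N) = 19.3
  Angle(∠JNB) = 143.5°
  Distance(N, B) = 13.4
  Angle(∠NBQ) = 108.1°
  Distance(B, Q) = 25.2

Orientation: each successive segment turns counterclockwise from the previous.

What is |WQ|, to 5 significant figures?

36.861

W is at the origin; WC runs at 25.0° with length 11.3, so C = (10.241, 4.7756). ∠WCK = 41.6° gives CK at 163.40° from the x-axis; with |CK| = 13.7, K = (-2.8877, 8.6895). ∠CKE = 42.3° gives KE at -58.900° from the x-axis; with |KE| = 28.7, E = (11.937, -15.885). ∠KEJ = 97.0° gives EJ at 24.100° from the x-axis; with |EJ| = 27.7, J = (37.222, -4.5746). ∠EJN = 144.1° gives JN at 60.000° from the x-axis; with |JN| = 19.3, N = (46.872, 12.140). ∠JNB = 143.5° gives NB at 96.500° from the x-axis; with |NB| = 13.4, B = (45.355, 25.454). ∠NBQ = 108.1° gives BQ at 168.40° from the x-axis; with |BQ| = 25.2, Q = (20.670, 30.521). Then |WQ| = |Q − W| = 36.861.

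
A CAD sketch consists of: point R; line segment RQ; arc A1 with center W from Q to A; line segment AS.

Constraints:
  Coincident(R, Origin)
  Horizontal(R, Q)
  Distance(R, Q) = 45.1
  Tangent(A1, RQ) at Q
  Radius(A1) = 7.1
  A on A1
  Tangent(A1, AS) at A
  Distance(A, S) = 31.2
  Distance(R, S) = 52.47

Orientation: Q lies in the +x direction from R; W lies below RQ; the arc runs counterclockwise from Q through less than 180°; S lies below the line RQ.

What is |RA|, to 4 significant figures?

38.60

R is at the origin; R and Q share the same y with |RQ| = 45.1 and Q on the +x side, so Q = (45.10, 0.000). Since A1 is tangent to RQ there, WQ ⟂ RQ, so W = Q + (0, -7.1) = (45.10, -7.100). Since WA ⟂ AS (tangency), |WS| = √(7.1² + 31.2²) = 32.00 regardless of where A sits on A1. So S lies on both circle(R, 52.47) and circle(W, 32.00); the below-RQ intersection is S = (36.32, -37.87). A is the foot of the tangent from S: A = (38.01, -6.715).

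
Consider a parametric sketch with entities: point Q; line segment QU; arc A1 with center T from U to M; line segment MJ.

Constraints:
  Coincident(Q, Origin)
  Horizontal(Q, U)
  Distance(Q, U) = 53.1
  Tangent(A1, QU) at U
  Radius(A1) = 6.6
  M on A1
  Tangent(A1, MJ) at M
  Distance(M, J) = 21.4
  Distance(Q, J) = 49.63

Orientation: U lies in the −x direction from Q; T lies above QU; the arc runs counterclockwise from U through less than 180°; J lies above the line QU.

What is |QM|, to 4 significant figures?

46.94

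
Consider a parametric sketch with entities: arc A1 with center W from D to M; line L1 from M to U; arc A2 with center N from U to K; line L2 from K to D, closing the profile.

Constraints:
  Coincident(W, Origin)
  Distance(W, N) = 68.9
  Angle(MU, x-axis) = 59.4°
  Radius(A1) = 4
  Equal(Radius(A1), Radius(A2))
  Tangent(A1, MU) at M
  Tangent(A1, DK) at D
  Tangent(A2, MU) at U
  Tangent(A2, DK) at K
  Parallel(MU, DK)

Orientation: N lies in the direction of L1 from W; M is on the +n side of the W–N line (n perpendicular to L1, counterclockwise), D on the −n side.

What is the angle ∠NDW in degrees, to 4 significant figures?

86.68°

W is at the origin and N lies 68.9 along u from W, so N = 68.9·u = (35.07, 59.31). Tangency of A1 to both parallel lines with radius 4.0 puts M and D at W ± 4.0·n: M = (-3.443, 2.036), D = (3.443, -2.036). Then cos ∠NDW = DN·DW / (|DN||DW|), giving 86.68°.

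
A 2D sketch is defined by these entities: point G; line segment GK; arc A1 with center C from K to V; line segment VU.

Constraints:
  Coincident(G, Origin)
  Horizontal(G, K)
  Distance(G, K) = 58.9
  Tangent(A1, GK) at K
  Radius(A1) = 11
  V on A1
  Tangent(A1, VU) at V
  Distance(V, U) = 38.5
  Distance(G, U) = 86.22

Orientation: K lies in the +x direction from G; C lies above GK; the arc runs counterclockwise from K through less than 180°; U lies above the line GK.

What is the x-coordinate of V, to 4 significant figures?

69.90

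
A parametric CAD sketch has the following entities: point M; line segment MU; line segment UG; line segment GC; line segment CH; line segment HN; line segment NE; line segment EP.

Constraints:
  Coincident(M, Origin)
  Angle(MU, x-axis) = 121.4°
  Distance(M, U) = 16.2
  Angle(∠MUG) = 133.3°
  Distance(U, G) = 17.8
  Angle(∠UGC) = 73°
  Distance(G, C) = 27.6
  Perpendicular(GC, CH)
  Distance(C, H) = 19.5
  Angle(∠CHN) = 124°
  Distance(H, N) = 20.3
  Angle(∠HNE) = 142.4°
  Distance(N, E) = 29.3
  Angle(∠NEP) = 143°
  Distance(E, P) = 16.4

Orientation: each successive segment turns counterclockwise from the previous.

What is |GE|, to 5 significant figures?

34.393

M is at the origin; MU runs at 121.4° with length 16.2, so U = (-8.4404, 13.828). ∠MUG = 133.3° gives UG at 168.10° from the x-axis; with |UG| = 17.8, G = (-25.858, 17.498). ∠UGC = 73.0° gives GC at -84.900° from the x-axis; with |GC| = 27.6, C = (-23.404, -9.9928). The perpendicularity gives CH at right angles to GC, so CH runs at 5.1000°; with |CH| = 19.5, H = (-3.9815, -8.2593). ∠CHN = 124.0° gives HN at 61.100° from the x-axis; with |HN| = 20.3, N = (5.8291, 9.5126). ∠HNE = 142.4° gives NE at 98.700° from the x-axis; with |NE| = 29.3, E = (1.3972, 38.475). Then |GE| = |E − G| = 34.393.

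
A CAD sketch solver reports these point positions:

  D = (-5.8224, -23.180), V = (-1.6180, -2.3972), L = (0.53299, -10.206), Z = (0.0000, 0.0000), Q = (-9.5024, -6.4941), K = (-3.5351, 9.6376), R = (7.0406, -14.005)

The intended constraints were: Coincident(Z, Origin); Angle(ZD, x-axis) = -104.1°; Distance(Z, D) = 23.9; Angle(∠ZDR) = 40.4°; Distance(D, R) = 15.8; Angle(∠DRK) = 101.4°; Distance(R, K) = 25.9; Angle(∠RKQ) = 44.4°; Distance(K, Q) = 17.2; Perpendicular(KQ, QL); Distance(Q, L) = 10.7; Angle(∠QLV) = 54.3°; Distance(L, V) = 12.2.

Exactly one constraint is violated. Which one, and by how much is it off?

Distance(L, V) = 12.2 — off by 4.10.

Z = (0.00, 0.00) ✓; ZD at -104.1° ✓; |ZD| = 23.90 ✓; ∠ZDR = 40.40° ✓; |DR| = 15.80 ✓; ∠DRK = 101.4° ✓; |RK| = 25.90 ✓; ∠RKQ = 44.40° ✓; |KQ| = 17.20 ✓; ∠(KQ, QL) = 90.00° ✓; |QL| = 10.70 ✓; ∠QLV = 54.30° ✓; |LV| = 8.100 ✗.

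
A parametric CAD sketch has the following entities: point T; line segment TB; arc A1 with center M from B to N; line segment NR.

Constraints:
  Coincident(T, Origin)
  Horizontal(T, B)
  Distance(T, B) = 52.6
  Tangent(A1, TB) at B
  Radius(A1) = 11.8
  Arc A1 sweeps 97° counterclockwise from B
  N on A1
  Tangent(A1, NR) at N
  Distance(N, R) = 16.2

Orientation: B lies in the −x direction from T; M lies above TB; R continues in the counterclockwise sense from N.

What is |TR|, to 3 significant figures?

51.9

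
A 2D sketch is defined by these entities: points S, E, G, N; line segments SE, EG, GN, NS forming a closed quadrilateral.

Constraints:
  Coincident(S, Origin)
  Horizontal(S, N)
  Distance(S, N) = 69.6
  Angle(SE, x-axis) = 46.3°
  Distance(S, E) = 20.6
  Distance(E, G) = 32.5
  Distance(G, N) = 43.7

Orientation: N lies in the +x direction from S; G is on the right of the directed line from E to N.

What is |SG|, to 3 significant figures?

31.8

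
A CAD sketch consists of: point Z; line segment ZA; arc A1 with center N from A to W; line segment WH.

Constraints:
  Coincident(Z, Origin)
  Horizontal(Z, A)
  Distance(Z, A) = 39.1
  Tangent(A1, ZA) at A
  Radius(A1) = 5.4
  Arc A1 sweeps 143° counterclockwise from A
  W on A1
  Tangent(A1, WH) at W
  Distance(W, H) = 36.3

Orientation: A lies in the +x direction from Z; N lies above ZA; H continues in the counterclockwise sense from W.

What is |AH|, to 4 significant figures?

40.72

On A1, A sits at bearing -90° from N; a 143° counterclockwise sweep puts W at bearing 53°, so W = N + 5.4·(cos 53°, sin 53°) = (42.35, 9.713). The tangent condition forces NW to be normal to WH, so WH runs along (−sin 53°, cos 53°); with |WH| = 36.3, H = (13.36, 31.56). Then |AH| = |H − A| = 40.72.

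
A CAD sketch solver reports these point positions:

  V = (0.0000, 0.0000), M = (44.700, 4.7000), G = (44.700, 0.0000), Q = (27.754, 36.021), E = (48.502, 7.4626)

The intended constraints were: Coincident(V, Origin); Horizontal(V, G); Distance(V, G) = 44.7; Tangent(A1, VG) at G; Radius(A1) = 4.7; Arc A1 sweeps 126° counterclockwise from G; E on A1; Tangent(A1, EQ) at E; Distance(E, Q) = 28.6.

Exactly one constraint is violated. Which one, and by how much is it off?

Distance(E, Q) = 28.6 — off by 6.70.

V = (0.00, 0.00) ✓; V.y = 0.00, G.y = 0.00 ✓; |VG| = 44.70 ✓; ∠(MG, GV) = 90.00° ✓; |MG| = 4.700 ✓; bearing(M→E) − bearing(M→G) = 126.0° ✓; |ME| = 4.700 ✓; ∠(ME, EQ) = 90.00° ✓; |EQ| = 35.30 ✗.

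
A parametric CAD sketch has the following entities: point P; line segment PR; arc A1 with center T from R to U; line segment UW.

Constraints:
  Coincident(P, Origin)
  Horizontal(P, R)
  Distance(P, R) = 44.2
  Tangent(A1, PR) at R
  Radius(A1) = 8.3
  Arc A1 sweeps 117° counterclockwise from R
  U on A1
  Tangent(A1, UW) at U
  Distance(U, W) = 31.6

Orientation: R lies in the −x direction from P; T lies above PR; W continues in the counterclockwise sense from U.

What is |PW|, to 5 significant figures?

65.072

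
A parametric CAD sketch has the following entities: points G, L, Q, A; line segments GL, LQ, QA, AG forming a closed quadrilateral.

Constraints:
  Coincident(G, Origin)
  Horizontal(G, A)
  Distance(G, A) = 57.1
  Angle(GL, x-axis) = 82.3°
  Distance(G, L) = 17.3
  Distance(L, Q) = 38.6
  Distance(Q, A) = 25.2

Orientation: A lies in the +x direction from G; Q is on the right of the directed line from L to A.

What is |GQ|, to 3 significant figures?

33.4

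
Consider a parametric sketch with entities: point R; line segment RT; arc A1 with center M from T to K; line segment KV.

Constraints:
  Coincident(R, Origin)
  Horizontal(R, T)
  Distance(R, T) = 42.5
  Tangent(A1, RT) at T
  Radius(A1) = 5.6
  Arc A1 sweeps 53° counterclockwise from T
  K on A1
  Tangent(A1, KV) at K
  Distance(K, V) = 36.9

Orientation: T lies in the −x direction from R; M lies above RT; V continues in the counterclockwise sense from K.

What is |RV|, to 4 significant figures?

35.43

R is at the origin; RT is horizontal with |RT| = 42.5 and T on the −x side, so T = (-42.50, 0.000). The tangent condition forces MT to be normal to RT, so M = T + (0, 5.6) = (-42.50, 5.600). On A1, T sits at bearing -90° from M; a 53° counterclockwise sweep puts K at bearing -37°, so K = M + 5.6·(cos -37°, sin -37°) = (-38.03, 2.230). The tangent condition forces MK to be normal to KV, so KV runs along (−sin -37°, cos -37°); with |KV| = 36.9, V = (-15.82, 31.70). Then |RV| = |V − R| = 35.43.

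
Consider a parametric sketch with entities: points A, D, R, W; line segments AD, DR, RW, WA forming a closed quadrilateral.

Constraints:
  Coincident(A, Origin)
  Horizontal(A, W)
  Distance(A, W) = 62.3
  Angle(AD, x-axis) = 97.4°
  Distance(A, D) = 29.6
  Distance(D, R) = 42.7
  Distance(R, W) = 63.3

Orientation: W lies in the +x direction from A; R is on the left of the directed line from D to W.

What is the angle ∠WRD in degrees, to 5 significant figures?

83.652°

Checks: |DR| = 42.70 ✓; |RW| = 63.30 ✓.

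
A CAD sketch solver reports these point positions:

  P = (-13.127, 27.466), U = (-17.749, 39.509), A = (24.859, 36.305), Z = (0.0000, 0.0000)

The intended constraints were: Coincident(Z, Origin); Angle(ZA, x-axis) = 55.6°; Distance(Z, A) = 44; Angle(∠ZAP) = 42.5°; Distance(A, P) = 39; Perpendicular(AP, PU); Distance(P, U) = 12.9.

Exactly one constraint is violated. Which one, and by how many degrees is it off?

Perpendicular(AP, PU) — off by 7.90°.

Z = (0.00, 0.00) ✓; ZA at 55.60° ✓; |ZA| = 44.00 ✓; ∠ZAP = 42.50° ✓; |AP| = 39.00 ✓; ∠(AP, PU) = 82.10° ✗; |PU| = 12.90 ✓.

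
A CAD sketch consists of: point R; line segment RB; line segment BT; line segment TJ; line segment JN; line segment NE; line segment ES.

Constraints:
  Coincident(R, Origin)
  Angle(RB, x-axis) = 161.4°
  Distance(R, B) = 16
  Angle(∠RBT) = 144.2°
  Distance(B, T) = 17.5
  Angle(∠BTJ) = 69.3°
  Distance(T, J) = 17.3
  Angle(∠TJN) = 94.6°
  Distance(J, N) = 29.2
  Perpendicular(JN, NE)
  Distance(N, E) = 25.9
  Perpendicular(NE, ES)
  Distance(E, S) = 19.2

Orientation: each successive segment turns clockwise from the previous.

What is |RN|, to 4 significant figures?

3.906

R is at the origin; RB runs at 161.4° with length 16.0, so B = (-15.16, 5.103). ∠RBT = 144.2° gives BT at 125.6° from the x-axis; with |BT| = 17.5, T = (-25.35, 19.33). ∠BTJ = 69.3° gives TJ at 14.90° from the x-axis; with |TJ| = 17.3, J = (-8.633, 23.78). ∠TJN = 94.6° gives JN at -70.50° from the x-axis; with |JN| = 29.2, N = (1.114, -3.744). Then |RN| = |N − R| = 3.906.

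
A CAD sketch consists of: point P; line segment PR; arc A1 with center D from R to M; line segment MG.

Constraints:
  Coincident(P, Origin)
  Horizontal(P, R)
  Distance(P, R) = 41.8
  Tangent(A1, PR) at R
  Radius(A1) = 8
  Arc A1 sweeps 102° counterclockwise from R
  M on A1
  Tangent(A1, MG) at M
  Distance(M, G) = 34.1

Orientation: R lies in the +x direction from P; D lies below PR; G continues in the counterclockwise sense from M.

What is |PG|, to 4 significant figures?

59.47

P is at the origin; P and R share the same y with |PR| = 41.8 and R on the +x side, so R = (41.80, 0.000). Since A1 is tangent to PR there, DR ⟂ PR, so D = R + (0, -8) = (41.80, -8.000). On A1, R sits at bearing 90° from D; a 102° counterclockwise sweep puts M at bearing 192°, so M = D + 8.0·(cos 192°, sin 192°) = (33.97, -9.663). Tangency of A1 to MG means the radius DM is perpendicular to MG, so MG runs along (−sin 192°, cos 192°); with |MG| = 34.1, G = (41.06, -43.02). Then |PG| = |G − P| = 59.47.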